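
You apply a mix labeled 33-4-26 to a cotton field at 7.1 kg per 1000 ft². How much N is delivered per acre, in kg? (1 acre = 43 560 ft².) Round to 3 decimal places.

nitrogen per 1000 ft² = 7.1 × 33% = 2.343 kg.
Convert to per acre: 2.343 × 43.56 = 102.0611 kg.

102.061 kg N per acre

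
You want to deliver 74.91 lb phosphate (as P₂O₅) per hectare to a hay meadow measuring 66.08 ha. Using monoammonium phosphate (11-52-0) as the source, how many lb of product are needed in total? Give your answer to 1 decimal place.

9519.3 lb

Product per hectare = 74.91 / 52% = 144.058 lb.
Total product = 144.058 × 66.08 = 9519.33 lb.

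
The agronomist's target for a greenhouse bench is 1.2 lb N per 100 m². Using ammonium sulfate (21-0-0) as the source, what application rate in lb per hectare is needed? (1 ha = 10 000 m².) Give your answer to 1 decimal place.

Product per 100 m² = 1.2 / 21% = 5.71429 lb.
Convert to per hectare: 5.71429 × 100 = 571.429 lb.

571.4 lb of product per hectare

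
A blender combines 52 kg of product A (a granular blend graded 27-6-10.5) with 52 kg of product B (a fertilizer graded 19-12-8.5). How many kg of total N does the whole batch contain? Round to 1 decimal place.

23.9 kg N

N mass = 27%×52 + 19%×52 = 23.92 kg.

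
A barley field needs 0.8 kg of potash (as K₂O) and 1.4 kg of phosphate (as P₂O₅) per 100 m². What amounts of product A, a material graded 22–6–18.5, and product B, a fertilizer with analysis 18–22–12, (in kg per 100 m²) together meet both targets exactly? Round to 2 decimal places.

Per-100 m² balance (a = product A, b = product B):
K₂O: 0.185·a + 0.12·b = 0.8
P₂O₅: 0.06·a + 0.22·b = 1.4
Eliminate b: (row1) − 0.12/0.22·(row2) → 0.152273·a = 0.0363636, so a = 0.238806.
Then b = (1.4 − 0.06·0.238806) / 0.22 = 6.29851.

0.24 kg product A, 6.30 kg product B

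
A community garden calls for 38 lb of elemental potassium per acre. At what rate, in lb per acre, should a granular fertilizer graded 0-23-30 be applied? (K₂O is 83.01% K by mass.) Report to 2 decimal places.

152.59 lb of product per acre

As K₂O: 38 / 0.8301 = 45.7776 lb per acre.
Product per acre = 45.7776 / 30% = 152.592 lb.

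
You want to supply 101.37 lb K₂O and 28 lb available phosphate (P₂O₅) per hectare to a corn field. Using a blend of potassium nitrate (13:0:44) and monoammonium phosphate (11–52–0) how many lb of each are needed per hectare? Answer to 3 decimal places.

Per-hectare balance (a = potassium nitrate, b = monoammonium phosphate):
K₂O: 0.44·a + 0·b = 101.37
P₂O₅: 0·a + 0.52·b = 28
Solving simultaneously: a = 230.3864, b = 53.8462.

230.386 lb potassium nitrate, 53.846 lb monoammonium phosphate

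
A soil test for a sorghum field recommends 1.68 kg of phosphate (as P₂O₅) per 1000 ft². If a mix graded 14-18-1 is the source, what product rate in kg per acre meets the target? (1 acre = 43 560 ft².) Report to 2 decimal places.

406.56 kg of product per acre

Product per 1000 ft² = 1.68 / 18% = 9.33333 kg.
Convert to per acre: 9.33333 × 43.56 = 406.56 kg.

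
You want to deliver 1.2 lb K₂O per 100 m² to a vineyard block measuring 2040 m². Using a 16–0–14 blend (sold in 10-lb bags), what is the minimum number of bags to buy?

18 bags

Product per 100 m² = 1.2 / 14% = 8.57143 lb.
Total product = 8.57143 × 2040 / 100 = 174.857 lb.
Bags = ⌈174.857 / 10⌉ = 18.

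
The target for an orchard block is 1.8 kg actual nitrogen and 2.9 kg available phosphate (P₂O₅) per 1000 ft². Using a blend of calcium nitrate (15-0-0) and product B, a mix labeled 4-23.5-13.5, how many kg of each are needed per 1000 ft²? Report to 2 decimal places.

Let a = kg of calcium nitrate, b = kg of product B (per 1000 ft²).
N: 0.15·a + 0.04·b = 1.8
P₂O₅: 0·a + 0.235·b = 2.9
Solving simultaneously: a = 8.70922, b = 12.3404.

8.71 kg calcium nitrate, 12.34 kg product B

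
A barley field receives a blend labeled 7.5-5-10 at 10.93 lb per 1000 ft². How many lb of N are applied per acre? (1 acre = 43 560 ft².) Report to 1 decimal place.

nitrogen per 1000 ft² = 10.93 × 7.5% = 0.81975 lb.
Convert to per acre: 0.81975 × 43.56 = 35.7083 lb.

35.7 lb N per acre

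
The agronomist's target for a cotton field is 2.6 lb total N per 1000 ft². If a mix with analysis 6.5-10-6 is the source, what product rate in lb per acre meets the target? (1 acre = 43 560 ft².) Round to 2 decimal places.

Product per 1000 ft² = 2.6 / 6.5% = 40 lb.
Convert to per acre: 40 × 43.56 = 1742.4 lb.

1742.40 lb of product per acre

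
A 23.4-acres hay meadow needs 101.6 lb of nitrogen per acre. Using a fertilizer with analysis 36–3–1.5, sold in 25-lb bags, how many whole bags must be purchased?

Product per acre = 101.6 / 36% = 282.222 lb.
Total product = 282.222 × 23.4 = 6604 lb.
Bags = ⌈6604 / 25⌉ = 265.

265 bags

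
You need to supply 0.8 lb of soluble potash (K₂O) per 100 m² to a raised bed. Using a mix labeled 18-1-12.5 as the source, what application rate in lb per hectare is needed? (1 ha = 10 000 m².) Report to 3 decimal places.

640.000 lb of product per hectare

Product per 100 m² = 0.8 / 12.5% = 6.4 lb.
Convert to per hectare: 6.4 × 100 = 640 lb.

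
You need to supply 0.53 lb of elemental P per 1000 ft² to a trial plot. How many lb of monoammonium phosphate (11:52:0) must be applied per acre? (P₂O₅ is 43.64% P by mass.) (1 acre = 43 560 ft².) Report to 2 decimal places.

101.74 lb of product per acre

As P₂O₅: 0.53 / 0.4364 = 1.21448 lb per 1000 ft².
Product per 1000 ft² = 1.21448 / 52% = 2.33554 lb.
Convert to per acre: 2.33554 × 43.56 = 101.736 lb.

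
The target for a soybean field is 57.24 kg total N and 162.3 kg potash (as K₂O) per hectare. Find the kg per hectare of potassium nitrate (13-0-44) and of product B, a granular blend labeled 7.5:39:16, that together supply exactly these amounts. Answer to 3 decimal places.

247.057 kg potassium nitrate, 334.967 kg product B

Per-hectare balance (a = potassium nitrate, b = product B):
N: 0.13·a + 0.075·b = 57.24
K₂O: 0.44·a + 0.16·b = 162.3
From row1: a = (57.24 − 0.075·b) / 0.13.
Into row2: 0.44·(57.24 − 0.075·b)/0.13 + 0.16·b = 162.3 → b = 334.9672, a = 247.0574.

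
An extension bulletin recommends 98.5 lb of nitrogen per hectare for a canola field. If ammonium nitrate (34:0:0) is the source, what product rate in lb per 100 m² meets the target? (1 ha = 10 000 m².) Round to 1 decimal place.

Product per hectare = 98.5 / 34% = 289.706 lb.
Convert to per 100 m²: 289.706 × 0.01 = 2.89706 lb.

2.9 lb of product per hundred sq m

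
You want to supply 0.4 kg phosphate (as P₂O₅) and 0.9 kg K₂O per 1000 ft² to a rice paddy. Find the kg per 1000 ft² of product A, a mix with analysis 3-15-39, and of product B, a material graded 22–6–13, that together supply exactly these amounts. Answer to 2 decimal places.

0.51 kg product A, 5.38 kg product B

With a, b = kg per 1000 ft² of product A and product B:
P₂O₅: 0.15·a + 0.06·b = 0.4
K₂O: 0.39·a + 0.13·b = 0.9
From row1: a = (0.4 − 0.06·b) / 0.15.
Into row2: 0.39·(0.4 − 0.06·b)/0.15 + 0.13·b = 0.9 → b = 5.38462, a = 0.512821.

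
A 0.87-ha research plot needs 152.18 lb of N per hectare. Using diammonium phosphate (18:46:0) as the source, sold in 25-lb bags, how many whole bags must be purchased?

Product per hectare = 152.18 / 18% = 845.444 lb.
Total product = 845.444 × 0.87 = 735.537 lb.
Bags = ⌈735.537 / 25⌉ = 30.

30 bags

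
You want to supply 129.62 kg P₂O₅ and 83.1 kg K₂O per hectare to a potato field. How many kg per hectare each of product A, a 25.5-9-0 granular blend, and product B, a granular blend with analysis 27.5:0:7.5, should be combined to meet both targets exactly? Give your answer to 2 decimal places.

1440.22 kg product A, 1108.00 kg product B

With a, b = kg per hectare of product A and product B:
P₂O₅: 0.09·a + 0·b = 129.62
K₂O: 0·a + 0.075·b = 83.1
Solving simultaneously: a = 1440.222, b = 1108.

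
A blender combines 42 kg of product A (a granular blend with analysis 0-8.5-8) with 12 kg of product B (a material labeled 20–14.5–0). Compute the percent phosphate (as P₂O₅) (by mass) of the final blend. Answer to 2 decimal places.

9.83% P₂O₅

Total mass = 42 + 12 = 54 kg.
P₂O₅ mass = 8.5%×42 + 14.5%×12 = 5.31 kg.
% P₂O₅ = 5.31 / 54 = 9.83333%.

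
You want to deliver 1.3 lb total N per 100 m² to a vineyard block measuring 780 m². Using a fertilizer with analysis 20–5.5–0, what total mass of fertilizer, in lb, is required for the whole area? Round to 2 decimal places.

Product per 100 m² = 1.3 / 20% = 6.5 lb.
Total product = 6.5 × 780 / 100 = 50.7 lb.

50.70 lb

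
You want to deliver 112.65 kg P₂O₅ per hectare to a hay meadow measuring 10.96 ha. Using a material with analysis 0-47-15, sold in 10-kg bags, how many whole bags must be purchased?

Product per hectare = 112.65 / 47% = 239.681 kg.
Total product = 239.681 × 10.96 = 2626.9 kg.
Bags = ⌈2626.9 / 10⌉ = 263.

263 bags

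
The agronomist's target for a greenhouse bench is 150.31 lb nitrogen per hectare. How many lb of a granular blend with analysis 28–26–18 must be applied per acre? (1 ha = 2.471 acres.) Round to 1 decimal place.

217.2 lb of product per acre

Product per hectare = 150.31 / 28% = 536.821 lb.
Convert to per acre: 536.821 × 0.404694 = 217.249 lb.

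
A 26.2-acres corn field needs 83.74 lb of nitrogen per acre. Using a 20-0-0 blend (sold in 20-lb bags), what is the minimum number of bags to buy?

Product per acre = 83.74 / 20% = 418.7 lb.
Total product = 418.7 × 26.2 = 10969.9 lb.
Bags = ⌈10969.9 / 20⌉ = 549.

549 bags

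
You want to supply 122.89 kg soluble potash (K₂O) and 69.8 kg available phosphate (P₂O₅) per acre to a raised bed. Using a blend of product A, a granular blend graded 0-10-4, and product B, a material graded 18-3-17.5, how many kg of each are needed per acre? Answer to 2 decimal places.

523.21 kg product A, 582.64 kg product B

Let a = kg of product A, b = kg of product B (per acre).
K₂O: 0.04·a + 0.175·b = 122.89
P₂O₅: 0.1·a + 0.03·b = 69.8
Solving simultaneously: a = 523.209, b = 582.638.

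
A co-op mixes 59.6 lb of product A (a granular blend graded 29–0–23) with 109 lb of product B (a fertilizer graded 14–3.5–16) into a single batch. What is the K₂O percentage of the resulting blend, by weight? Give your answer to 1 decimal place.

Total mass = 59.6 + 109 = 168.6 lb.
K₂O mass = 23%×59.6 + 16%×109 = 31.148 lb.
% K₂O = 31.148 / 168.6 = 18.4745%.

18.5% K₂O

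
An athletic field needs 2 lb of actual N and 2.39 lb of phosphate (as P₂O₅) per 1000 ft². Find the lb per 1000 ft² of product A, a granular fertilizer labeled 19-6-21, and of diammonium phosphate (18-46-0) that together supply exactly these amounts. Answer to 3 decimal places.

Per-1000 ft² balance (a = product A, b = diammonium phosphate):
N: 0.19·a + 0.18·b = 2
P₂O₅: 0.06·a + 0.46·b = 2.39
Eliminate b: (row1) − 0.18/0.46·(row2) → 0.166522·a = 1.06478, so a = 6.39426.
Then b = (2.39 − 0.06·6.39426) / 0.46 = 4.36162.

6.394 lb product A, 4.362 lb diammonium phosphate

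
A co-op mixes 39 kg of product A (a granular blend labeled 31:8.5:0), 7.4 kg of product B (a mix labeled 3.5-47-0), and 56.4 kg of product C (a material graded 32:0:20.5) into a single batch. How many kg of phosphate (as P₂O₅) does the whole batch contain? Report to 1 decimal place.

P₂O₅ mass = 8.5%×39 + 47%×7.4 + 0%×56.4 = 6.793 kg.

6.8 kg P₂O₅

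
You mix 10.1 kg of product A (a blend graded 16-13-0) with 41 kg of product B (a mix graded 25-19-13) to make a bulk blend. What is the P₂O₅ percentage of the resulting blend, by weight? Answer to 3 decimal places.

17.814% P₂O₅

Total mass = 10.1 + 41 = 51.1 kg.
P₂O₅ mass = 13%×10.1 + 19%×41 = 9.103 kg.
% P₂O₅ = 9.103 / 51.1 = 17.8141%.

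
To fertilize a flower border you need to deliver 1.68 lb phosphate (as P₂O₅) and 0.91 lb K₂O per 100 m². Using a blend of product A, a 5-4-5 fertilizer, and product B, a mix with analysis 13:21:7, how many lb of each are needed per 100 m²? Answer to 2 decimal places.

9.55 lb product A, 6.18 lb product B

Per-100 m² balance (a = product A, b = product B):
P₂O₅: 0.04·a + 0.21·b = 1.68
K₂O: 0.05·a + 0.07·b = 0.91
Eliminate a: (row1) − 0.04/0.05·(row2) → 0.154·b = 0.952, so b = 6.18182.
Back-substitute: a = (1.68 − 0.21·6.18182) / 0.04 = 9.54545.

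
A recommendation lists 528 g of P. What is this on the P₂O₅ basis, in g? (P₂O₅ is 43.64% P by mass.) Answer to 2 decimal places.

1209.90 g P₂O₅

P₂O₅ = 528 / 0.4364 = 1209.899 g.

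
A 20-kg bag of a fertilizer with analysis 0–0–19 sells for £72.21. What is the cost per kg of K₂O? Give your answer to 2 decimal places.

£19.00 per kg K₂O

K₂O in bag = 20 × 19% = 3.8 kg.
Cost per kg K₂O = £72.21 / 3.8 = £19.0026.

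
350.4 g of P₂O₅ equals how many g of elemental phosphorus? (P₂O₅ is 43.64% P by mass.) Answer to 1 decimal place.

152.9 g P

P = 350.4 × 0.4364 = 152.915 g.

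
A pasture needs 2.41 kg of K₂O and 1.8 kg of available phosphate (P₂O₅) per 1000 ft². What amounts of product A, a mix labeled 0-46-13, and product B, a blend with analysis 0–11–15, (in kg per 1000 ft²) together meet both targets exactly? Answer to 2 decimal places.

0.09 kg product A, 15.99 kg product B

With a, b = kg per 1000 ft² of product A and product B:
K₂O: 0.13·a + 0.15·b = 2.41
P₂O₅: 0.46·a + 0.11·b = 1.8
From row1: a = (2.41 − 0.15·b) / 0.13.
Into row2: 0.46·(2.41 − 0.15·b)/0.13 + 0.11·b = 1.8 → b = 15.989, a = 0.0895795.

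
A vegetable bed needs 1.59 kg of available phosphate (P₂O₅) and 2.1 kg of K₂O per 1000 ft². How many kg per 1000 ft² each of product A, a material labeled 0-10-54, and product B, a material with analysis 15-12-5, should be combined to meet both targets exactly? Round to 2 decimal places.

2.88 kg product A, 10.85 kg product B

With a, b = kg per 1000 ft² of product A and product B:
P₂O₅: 0.1·a + 0.12·b = 1.59
K₂O: 0.54·a + 0.05·b = 2.1
Eliminate a: (row1) − 0.1/0.54·(row2) → 0.110741·b = 1.20111, so b = 10.8462.
Back-substitute: a = (1.59 − 0.12·10.8462) / 0.1 = 2.88462.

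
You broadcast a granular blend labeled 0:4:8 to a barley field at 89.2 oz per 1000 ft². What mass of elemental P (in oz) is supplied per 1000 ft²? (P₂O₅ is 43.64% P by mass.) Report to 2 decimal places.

P₂O₅ per 1000 ft² = 89.2 × 4% = 3.568 oz.
Elemental P = 3.568 × 0.4364 = 1.55708 oz per 1000 ft².

1.56 oz P per thousand sq ft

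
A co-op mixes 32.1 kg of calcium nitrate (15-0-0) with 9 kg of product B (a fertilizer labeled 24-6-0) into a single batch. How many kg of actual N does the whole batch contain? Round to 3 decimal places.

N mass = 15%×32.1 + 24%×9 = 6.975 kg.

6.975 kg N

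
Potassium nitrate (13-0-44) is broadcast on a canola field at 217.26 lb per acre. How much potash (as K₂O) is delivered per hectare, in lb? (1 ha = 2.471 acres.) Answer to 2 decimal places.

K₂O per acre = 217.26 × 44% = 95.5944 lb.
Convert to per hectare: 95.5944 × 2.471 = 236.214 lb.

236.21 lb K₂O per hectare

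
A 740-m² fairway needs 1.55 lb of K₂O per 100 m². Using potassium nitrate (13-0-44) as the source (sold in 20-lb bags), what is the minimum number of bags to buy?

2 bags

Product per 100 m² = 1.55 / 44% = 3.52273 lb.
Total product = 3.52273 × 740 / 100 = 26.0682 lb.
Bags = ⌈26.0682 / 20⌉ = 2.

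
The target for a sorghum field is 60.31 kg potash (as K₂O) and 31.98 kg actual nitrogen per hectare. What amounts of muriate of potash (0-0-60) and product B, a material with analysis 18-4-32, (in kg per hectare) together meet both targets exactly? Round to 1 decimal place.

Let a = kg of muriate of potash, b = kg of product B (per hectare).
K₂O: 0.6·a + 0.32·b = 60.31
N: 0·a + 0.18·b = 31.98
Solving simultaneously: a = 5.76111, b = 177.667.

5.8 kg muriate of potash, 177.7 kg product B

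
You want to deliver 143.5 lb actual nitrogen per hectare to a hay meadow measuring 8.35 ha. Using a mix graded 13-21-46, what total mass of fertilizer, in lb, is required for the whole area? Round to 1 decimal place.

Product per hectare = 143.5 / 13% = 1103.85 lb.
Total product = 1103.85 × 8.35 = 9217.12 lb.

9217.1 lb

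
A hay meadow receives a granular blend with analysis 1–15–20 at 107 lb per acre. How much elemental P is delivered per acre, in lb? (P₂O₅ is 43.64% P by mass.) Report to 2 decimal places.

7.00 lb P per acre

P₂O₅ per acre = 107 × 15% = 16.05 lb.
Elemental P = 16.05 × 0.4364 = 7.00422 lb per acre.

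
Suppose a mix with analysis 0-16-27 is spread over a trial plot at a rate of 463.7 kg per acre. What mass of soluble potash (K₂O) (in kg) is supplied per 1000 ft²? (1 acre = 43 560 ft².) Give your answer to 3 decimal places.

2.874 kg K₂O per thousand sq ft

K₂O per acre = 463.7 × 27% = 125.199 kg.
Convert to per 1000 ft²: 125.199 × 0.0229568 = 2.87417 kg.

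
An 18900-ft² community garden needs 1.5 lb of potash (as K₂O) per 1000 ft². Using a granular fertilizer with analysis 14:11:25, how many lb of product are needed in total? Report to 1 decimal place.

113.4 lb

Product per 1000 ft² = 1.5 / 25% = 6 lb.
Total product = 6 × 18900 / 1000 = 113.4 lb.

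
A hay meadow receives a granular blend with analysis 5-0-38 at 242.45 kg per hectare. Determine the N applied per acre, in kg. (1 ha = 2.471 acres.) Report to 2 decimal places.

4.91 kg N per acre

nitrogen per hectare = 242.45 × 5% = 12.1225 kg.
Convert to per acre: 12.1225 × 0.404694 = 4.90591 kg.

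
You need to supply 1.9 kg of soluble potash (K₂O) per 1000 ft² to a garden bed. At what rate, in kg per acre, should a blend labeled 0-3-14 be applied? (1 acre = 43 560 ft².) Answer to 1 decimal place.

Product per 1000 ft² = 1.9 / 14% = 13.5714 kg.
Convert to per acre: 13.5714 × 43.56 = 591.171 kg.

591.2 kg of product per acre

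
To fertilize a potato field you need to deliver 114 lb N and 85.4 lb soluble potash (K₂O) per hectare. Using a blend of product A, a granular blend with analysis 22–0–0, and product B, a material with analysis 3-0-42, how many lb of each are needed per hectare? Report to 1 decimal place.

490.5 lb product A, 203.3 lb product B

Per-hectare balance (a = product A, b = product B):
N: 0.22·a + 0.03·b = 114
K₂O: 0·a + 0.42·b = 85.4
Solving simultaneously: a = 490.455, b = 203.333.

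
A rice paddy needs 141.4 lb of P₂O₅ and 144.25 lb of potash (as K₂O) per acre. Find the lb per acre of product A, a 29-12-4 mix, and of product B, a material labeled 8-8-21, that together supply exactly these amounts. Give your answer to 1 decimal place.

With a, b = lb per acre of product A and product B:
P₂O₅: 0.12·a + 0.08·b = 141.4
K₂O: 0.04·a + 0.21·b = 144.25
Eliminate b: (row1) − 0.08/0.21·(row2) → 0.104762·a = 86.4476, so a = 825.182.
Then b = (144.25 − 0.04·825.182) / 0.21 = 529.727.

825.2 lb product A, 529.7 lb product B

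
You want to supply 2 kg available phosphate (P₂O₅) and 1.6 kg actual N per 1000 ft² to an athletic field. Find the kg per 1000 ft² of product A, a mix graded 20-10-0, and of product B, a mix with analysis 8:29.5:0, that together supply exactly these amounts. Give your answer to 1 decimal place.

Per-1000 ft² balance (a = product A, b = product B):
P₂O₅: 0.1·a + 0.295·b = 2
N: 0.2·a + 0.08·b = 1.6
From row1: a = (2 − 0.295·b) / 0.1.
Into row2: 0.2·(2 − 0.295·b)/0.1 + 0.08·b = 1.6 → b = 4.70588, a = 6.11765.

6.1 kg product A, 4.7 kg product B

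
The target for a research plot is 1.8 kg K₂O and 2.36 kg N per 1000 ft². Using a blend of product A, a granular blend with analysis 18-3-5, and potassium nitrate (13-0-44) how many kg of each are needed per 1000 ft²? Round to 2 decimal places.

11.06 kg product A, 2.83 kg potassium nitrate

Let a = kg of product A, b = kg of potassium nitrate (per 1000 ft²).
K₂O: 0.05·a + 0.44·b = 1.8
N: 0.18·a + 0.13·b = 2.36
Eliminate a: (row1) − 0.05/0.18·(row2) → 0.403889·b = 1.14444, so b = 2.83356.
Back-substitute: a = (1.8 − 0.44·2.83356) / 0.05 = 11.0646.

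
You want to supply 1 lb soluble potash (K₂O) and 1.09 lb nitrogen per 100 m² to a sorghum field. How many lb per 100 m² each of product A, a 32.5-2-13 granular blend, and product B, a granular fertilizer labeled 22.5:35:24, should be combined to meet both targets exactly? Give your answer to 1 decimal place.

With a, b = lb per 100 m² of product A and product B:
K₂O: 0.13·a + 0.24·b = 1
N: 0.325·a + 0.225·b = 1.09
From row1: a = (1 − 0.24·b) / 0.13.
Into row2: 0.325·(1 − 0.24·b)/0.13 + 0.225·b = 1.09 → b = 3.76, a = 0.750769.

0.8 lb product A, 3.8 lb product B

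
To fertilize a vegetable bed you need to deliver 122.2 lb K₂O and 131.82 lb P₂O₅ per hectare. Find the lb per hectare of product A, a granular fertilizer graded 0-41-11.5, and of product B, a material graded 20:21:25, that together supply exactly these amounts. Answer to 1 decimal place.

93.1 lb product A, 446.0 lb product B

With a, b = lb per hectare of product A and product B:
K₂O: 0.115·a + 0.25·b = 122.2
P₂O₅: 0.41·a + 0.21·b = 131.82
Eliminate b: (row1) − 0.25/0.21·(row2) → -0.373095·a = -34.7286, so a = 93.0823.
Then b = (131.82 − 0.41·93.0823) / 0.21 = 445.982.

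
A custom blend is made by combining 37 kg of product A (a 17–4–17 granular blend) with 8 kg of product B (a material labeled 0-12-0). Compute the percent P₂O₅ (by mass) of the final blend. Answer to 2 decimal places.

Total mass = 37 + 8 = 45 kg.
P₂O₅ mass = 4%×37 + 12%×8 = 2.44 kg.
% P₂O₅ = 2.44 / 45 = 5.42222%.

5.42% P₂O₅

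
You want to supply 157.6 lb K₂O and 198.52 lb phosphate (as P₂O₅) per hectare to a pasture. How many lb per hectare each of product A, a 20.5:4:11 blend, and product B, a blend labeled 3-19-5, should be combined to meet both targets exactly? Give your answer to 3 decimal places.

1059.153 lb product A, 821.862 lb product B

Per-hectare balance (a = product A, b = product B):
K₂O: 0.11·a + 0.05·b = 157.6
P₂O₅: 0.04·a + 0.19·b = 198.52
Solving simultaneously: a = 1059.1534, b = 821.8624.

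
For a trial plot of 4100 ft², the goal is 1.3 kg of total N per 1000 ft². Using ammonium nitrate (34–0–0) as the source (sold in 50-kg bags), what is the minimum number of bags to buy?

Product per 1000 ft² = 1.3 / 34% = 3.82353 kg.
Total product = 3.82353 × 4100 / 1000 = 15.6765 kg.
Bags = ⌈15.6765 / 50⌉ = 1.

1 bags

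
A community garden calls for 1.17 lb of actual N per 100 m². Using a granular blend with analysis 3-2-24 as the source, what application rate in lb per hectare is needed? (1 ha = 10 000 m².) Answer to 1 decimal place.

Product per 100 m² = 1.17 / 3% = 39 lb.
Convert to per hectare: 39 × 100 = 3900 lb.

3900.0 lb of product per hectare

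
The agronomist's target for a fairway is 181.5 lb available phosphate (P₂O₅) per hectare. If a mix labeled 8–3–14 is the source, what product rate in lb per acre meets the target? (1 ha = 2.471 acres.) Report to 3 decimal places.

Product per hectare = 181.5 / 3% = 6050 lb.
Convert to per acre: 6050 × 0.404694 = 2448.40146 lb.

2448.401 lb of product per acre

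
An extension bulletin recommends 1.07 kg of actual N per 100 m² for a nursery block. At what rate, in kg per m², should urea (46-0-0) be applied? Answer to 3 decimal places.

0.023 kg of product per sq m

Product per 100 m² = 1.07 / 46% = 2.32609 kg.
Convert to per m²: 2.32609 × 0.01 = 0.0232609 kg.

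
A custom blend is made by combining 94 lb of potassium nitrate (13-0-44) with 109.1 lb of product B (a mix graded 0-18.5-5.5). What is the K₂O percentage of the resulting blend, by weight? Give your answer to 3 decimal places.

23.319% K₂O

Total mass = 94 + 109.1 = 203.1 lb.
K₂O mass = 44%×94 + 5.5%×109.1 = 47.3605 lb.
% K₂O = 47.3605 / 203.1 = 23.3188%.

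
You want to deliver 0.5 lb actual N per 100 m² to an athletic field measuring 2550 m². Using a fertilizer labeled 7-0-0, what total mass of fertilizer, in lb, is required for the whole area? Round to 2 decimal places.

Product per 100 m² = 0.5 / 7% = 7.14286 lb.
Total product = 7.14286 × 2550 / 100 = 182.143 lb.

182.14 lb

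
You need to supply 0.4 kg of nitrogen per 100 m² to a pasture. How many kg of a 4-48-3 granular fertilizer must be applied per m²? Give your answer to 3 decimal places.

0.100 kg of product per sq m

Product per 100 m² = 0.4 / 4% = 10 kg.
Convert to per m²: 10 × 0.01 = 0.1 kg.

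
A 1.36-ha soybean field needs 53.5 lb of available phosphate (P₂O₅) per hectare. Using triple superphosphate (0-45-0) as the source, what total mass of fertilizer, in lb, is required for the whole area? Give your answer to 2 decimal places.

Product per hectare = 53.5 / 45% = 118.889 lb.
Total product = 118.889 × 1.36 = 161.689 lb.

161.69 lb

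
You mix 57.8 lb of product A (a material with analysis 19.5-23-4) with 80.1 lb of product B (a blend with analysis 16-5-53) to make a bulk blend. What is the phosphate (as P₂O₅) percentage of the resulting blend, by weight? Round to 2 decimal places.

12.54% P₂O₅

Total mass = 57.8 + 80.1 = 137.9 lb.
P₂O₅ mass = 23%×57.8 + 5%×80.1 = 17.299 lb.
% P₂O₅ = 17.299 / 137.9 = 12.5446%.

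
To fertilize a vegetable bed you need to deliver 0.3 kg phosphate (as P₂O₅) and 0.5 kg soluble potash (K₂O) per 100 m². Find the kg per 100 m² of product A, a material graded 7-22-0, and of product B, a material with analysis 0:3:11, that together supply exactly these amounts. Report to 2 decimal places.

0.74 kg product A, 4.55 kg product B

Let a = kg of product A, b = kg of product B (per 100 m²).
P₂O₅: 0.22·a + 0.03·b = 0.3
K₂O: 0·a + 0.11·b = 0.5
Solving simultaneously: a = 0.743802, b = 4.54545.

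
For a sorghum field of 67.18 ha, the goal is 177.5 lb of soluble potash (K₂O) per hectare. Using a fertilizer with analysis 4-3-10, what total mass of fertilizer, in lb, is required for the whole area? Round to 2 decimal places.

Product per hectare = 177.5 / 10% = 1775 lb.
Total product = 1775 × 67.18 = 119244.5 lb.

119244.50 lb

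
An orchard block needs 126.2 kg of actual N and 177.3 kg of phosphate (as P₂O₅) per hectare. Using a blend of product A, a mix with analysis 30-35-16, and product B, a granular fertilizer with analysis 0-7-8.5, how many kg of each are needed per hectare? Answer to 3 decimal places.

420.667 kg product A, 429.524 kg product B

Let a = kg of product A, b = kg of product B (per hectare).
N: 0.3·a + 0·b = 126.2
P₂O₅: 0.35·a + 0.07·b = 177.3
From row1: a = (126.2 − 0·b) / 0.3.
Into row2: 0.35·(126.2 − 0·b)/0.3 + 0.07·b = 177.3 → b = 429.5238, a = 420.6667.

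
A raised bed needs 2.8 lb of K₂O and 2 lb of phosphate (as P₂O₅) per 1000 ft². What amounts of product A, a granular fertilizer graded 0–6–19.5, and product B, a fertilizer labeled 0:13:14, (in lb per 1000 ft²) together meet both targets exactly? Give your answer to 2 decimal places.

4.96 lb product A, 13.10 lb product B

With a, b = lb per 1000 ft² of product A and product B:
K₂O: 0.195·a + 0.14·b = 2.8
P₂O₅: 0.06·a + 0.13·b = 2
From row1: a = (2.8 − 0.14·b) / 0.195.
Into row2: 0.06·(2.8 − 0.14·b)/0.195 + 0.13·b = 2 → b = 13.0973, a = 4.95575.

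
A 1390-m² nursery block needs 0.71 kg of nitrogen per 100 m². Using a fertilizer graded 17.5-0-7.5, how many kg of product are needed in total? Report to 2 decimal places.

Product per 100 m² = 0.71 / 17.5% = 4.05714 kg.
Total product = 4.05714 × 1390 / 100 = 56.3943 kg.

56.39 kg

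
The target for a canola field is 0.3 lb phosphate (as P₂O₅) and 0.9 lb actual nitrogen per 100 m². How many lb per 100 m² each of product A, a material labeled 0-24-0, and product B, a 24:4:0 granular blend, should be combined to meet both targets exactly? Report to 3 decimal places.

0.625 lb product A, 3.750 lb product B

Let a = lb of product A, b = lb of product B (per 100 m²).
P₂O₅: 0.24·a + 0.04·b = 0.3
N: 0·a + 0.24·b = 0.9
Solving simultaneously: a = 0.625, b = 3.75.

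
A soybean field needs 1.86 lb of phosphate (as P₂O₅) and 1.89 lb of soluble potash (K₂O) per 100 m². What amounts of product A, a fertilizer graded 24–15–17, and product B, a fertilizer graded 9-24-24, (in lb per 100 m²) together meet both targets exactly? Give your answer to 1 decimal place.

1.5 lb product A, 6.8 lb product B

With a, b = lb per 100 m² of product A and product B:
P₂O₅: 0.15·a + 0.24·b = 1.86
K₂O: 0.17·a + 0.24·b = 1.89
From row1: a = (1.86 − 0.24·b) / 0.15.
Into row2: 0.17·(1.86 − 0.24·b)/0.15 + 0.24·b = 1.89 → b = 6.8125, a = 1.5.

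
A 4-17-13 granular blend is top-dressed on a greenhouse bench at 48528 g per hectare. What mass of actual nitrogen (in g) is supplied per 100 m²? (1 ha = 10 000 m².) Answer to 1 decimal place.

nitrogen per hectare = 48528 × 4% = 1941.12 g.
Convert to per 100 m²: 1941.12 × 0.01 = 19.4112 g.

19.4 g N per hundred sq m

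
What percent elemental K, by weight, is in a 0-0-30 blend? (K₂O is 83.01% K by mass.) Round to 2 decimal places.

24.90% K

%K = 30 × 0.8301 = 24.903%.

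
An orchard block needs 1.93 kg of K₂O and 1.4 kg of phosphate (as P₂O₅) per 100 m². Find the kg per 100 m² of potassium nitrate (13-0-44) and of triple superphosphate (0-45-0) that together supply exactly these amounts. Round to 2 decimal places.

4.39 kg potassium nitrate, 3.11 kg triple superphosphate

Per-100 m² balance (a = potassium nitrate, b = triple superphosphate):
K₂O: 0.44·a + 0·b = 1.93
P₂O₅: 0·a + 0.45·b = 1.4
Solving simultaneously: a = 4.38636, b = 3.11111.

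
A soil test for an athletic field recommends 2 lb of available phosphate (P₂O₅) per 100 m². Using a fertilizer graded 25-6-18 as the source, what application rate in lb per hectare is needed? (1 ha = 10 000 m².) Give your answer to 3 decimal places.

3333.333 lb of product per hectare

Product per 100 m² = 2 / 6% = 33.3333 lb.
Convert to per hectare: 33.3333 × 100 = 3333.3333 lb.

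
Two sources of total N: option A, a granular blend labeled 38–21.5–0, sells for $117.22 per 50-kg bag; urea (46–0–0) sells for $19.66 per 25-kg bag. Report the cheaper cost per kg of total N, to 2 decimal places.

option A: N per bag = 50 × 38% = 19 kg; cost = 117.22 / 19 = $6.1695/kg N.
urea: N per bag = 25 × 46% = 11.5 kg; cost = 19.66 / 11.5 = $1.7096/kg N.
urea is cheaper.

$1.71 per kg N (urea)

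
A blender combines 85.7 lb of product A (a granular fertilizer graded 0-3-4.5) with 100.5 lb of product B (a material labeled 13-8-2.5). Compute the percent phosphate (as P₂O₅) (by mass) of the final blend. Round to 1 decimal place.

Total mass = 85.7 + 100.5 = 186.2 lb.
P₂O₅ mass = 3%×85.7 + 8%×100.5 = 10.611 lb.
% P₂O₅ = 10.611 / 186.2 = 5.69871%.

5.7% P₂O₅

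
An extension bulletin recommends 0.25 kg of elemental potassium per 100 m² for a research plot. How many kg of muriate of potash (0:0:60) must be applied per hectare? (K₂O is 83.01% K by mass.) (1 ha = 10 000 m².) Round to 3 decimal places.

As K₂O: 0.25 / 0.8301 = 0.301169 kg per 100 m².
Product per 100 m² = 0.301169 / 60% = 0.501948 kg.
Convert to per hectare: 0.501948 × 100 = 50.1948 kg.

50.195 kg of product per hectare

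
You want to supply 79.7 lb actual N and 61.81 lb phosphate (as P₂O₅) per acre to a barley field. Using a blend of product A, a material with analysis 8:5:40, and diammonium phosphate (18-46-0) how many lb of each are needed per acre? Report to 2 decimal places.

Let a = lb of product A, b = lb of diammonium phosphate (per acre).
N: 0.08·a + 0.18·b = 79.7
P₂O₅: 0.05·a + 0.46·b = 61.81
Eliminate a: (row1) − 0.08/0.05·(row2) → -0.556·b = -19.196, so b = 34.5252.
Back-substitute: a = (79.7 − 0.18·34.5252) / 0.08 = 918.568.

918.57 lb product A, 34.53 lb diammonium phosphate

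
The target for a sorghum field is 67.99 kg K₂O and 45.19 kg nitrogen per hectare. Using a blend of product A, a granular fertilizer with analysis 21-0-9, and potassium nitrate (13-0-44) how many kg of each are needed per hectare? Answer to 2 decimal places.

Let a = kg of product A, b = kg of potassium nitrate (per hectare).
K₂O: 0.09·a + 0.44·b = 67.99
N: 0.21·a + 0.13·b = 45.19
Solving simultaneously: a = 136.864, b = 126.528.

136.86 kg product A, 126.53 kg potassium nitrate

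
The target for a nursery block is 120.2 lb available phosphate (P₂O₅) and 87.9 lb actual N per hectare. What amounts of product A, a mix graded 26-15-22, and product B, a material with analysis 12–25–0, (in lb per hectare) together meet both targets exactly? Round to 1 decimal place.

160.7 lb product A, 384.4 lb product B

With a, b = lb per hectare of product A and product B:
P₂O₅: 0.15·a + 0.25·b = 120.2
N: 0.26·a + 0.12·b = 87.9
Solving simultaneously: a = 160.66, b = 384.404.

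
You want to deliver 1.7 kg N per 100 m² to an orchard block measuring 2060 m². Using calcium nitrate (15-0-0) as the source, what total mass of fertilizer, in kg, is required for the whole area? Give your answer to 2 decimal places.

Product per 100 m² = 1.7 / 15% = 11.3333 kg.
Total product = 11.3333 × 2060 / 100 = 233.467 kg.

233.47 kg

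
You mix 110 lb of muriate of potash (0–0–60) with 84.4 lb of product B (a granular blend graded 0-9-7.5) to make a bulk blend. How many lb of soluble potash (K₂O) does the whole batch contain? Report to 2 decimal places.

K₂O mass = 60%×110 + 7.5%×84.4 = 72.33 lb.

72.33 lb K₂O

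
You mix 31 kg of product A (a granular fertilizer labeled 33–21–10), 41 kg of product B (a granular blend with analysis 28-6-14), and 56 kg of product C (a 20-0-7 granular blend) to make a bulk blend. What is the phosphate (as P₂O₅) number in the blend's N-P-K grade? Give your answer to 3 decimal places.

7.008% P₂O₅

Total mass = 31 + 41 + 56 = 128 kg.
P₂O₅ mass = 21%×31 + 6%×41 + 0%×56 = 8.97 kg.
% P₂O₅ = 8.97 / 128 = 7.00781%.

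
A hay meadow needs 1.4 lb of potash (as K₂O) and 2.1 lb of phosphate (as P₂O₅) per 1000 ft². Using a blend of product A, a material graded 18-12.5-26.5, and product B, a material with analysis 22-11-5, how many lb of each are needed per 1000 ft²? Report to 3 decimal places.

2.140 lb product A, 16.659 lb product B

Per-1000 ft² balance (a = product A, b = product B):
K₂O: 0.265·a + 0.05·b = 1.4
P₂O₅: 0.125·a + 0.11·b = 2.1
Solving simultaneously: a = 2.13974, b = 16.6594.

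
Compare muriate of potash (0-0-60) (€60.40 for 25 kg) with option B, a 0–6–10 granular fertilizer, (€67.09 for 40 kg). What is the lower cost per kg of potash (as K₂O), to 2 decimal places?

muriate of potash: K₂O per bag = 25 × 60% = 15 kg; cost = 60.40 / 15 = €4.0267/kg K₂O.
option B: K₂O per bag = 40 × 10% = 4 kg; cost = 67.09 / 4 = €16.7725/kg K₂O.
muriate of potash is cheaper.

€4.03 per kg K₂O (muriate of potash)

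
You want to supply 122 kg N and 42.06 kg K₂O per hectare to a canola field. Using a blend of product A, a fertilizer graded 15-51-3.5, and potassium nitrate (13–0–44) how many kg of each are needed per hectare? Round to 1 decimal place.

784.6 kg product A, 33.2 kg potassium nitrate

With a, b = kg per hectare of product A and potassium nitrate:
N: 0.15·a + 0.13·b = 122
K₂O: 0.035·a + 0.44·b = 42.06
Eliminate a: (row1) − 0.15/0.035·(row2) → -1.75571·b = -58.2571, so b = 33.1814.
Back-substitute: a = (122 − 0.13·33.1814) / 0.15 = 784.576.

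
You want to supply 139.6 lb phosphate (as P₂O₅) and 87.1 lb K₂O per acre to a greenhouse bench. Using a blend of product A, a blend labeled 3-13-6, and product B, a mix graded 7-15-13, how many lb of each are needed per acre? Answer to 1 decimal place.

643.4 lb product A, 373.0 lb product B

Let a = lb of product A, b = lb of product B (per acre).
P₂O₅: 0.13·a + 0.15·b = 139.6
K₂O: 0.06·a + 0.13·b = 87.1
Eliminate a: (row1) − 0.13/0.06·(row2) → -0.131667·b = -49.1167, so b = 373.038.
Back-substitute: a = (139.6 − 0.15·373.038) / 0.13 = 643.418.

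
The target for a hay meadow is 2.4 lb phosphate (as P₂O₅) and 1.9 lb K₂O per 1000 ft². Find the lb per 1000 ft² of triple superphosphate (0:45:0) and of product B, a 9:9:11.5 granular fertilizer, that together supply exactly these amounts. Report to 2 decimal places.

Per-1000 ft² balance (a = triple superphosphate, b = product B):
P₂O₅: 0.45·a + 0.09·b = 2.4
K₂O: 0·a + 0.115·b = 1.9
Solving simultaneously: a = 2.02899, b = 16.5217.

2.03 lb triple superphosphate, 16.52 lb product B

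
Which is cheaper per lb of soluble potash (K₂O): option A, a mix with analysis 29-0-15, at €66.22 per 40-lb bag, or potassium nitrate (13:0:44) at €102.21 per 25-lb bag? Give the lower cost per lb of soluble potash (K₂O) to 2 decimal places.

option A: K₂O per bag = 40 × 15% = 6 lb; cost = 66.22 / 6 = €11.0367/lb K₂O.
potassium nitrate: K₂O per bag = 25 × 44% = 11 lb; cost = 102.21 / 11 = €9.2918/lb K₂O.
potassium nitrate is cheaper.

€9.29 per lb K₂O (potassium nitrate)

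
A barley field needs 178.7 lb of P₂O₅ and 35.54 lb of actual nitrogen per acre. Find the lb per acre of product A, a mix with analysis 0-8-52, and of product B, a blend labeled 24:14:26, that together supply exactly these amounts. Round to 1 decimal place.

1974.6 lb product A, 148.1 lb product B

Let a = lb of product A, b = lb of product B (per acre).
P₂O₅: 0.08·a + 0.14·b = 178.7
N: 0·a + 0.24·b = 35.54
Solving simultaneously: a = 1974.604, b = 148.083.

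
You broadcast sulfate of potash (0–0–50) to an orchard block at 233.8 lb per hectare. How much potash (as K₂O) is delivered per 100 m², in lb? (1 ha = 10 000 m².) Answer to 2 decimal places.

K₂O per hectare = 233.8 × 50% = 116.9 lb.
Convert to per 100 m²: 116.9 × 0.01 = 1.169 lb.

1.17 lb K₂O per hundred sq m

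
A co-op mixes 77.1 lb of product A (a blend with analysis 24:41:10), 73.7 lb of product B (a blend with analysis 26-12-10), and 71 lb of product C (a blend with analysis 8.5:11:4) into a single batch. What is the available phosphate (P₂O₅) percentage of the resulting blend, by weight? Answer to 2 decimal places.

Total mass = 77.1 + 73.7 + 71 = 221.8 lb.
P₂O₅ mass = 41%×77.1 + 12%×73.7 + 11%×71 = 48.265 lb.
% P₂O₅ = 48.265 / 221.8 = 21.7606%.

21.76% P₂O₅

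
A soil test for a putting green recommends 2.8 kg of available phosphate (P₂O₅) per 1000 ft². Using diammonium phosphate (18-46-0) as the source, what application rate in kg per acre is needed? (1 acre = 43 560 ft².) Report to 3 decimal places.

Product per 1000 ft² = 2.8 / 46% = 6.08696 kg.
Convert to per acre: 6.08696 × 43.56 = 265.1478 kg.

265.148 kg of product per acre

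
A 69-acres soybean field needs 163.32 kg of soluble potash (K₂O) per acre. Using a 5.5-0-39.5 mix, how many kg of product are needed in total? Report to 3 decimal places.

28529.316 kg

Product per acre = 163.32 / 39.5% = 413.468 kg.
Total product = 413.468 × 69 = 28529.31646 kg.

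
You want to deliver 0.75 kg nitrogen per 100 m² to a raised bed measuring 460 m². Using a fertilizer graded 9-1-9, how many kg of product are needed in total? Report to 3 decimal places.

38.333 kg

Product per 100 m² = 0.75 / 9% = 8.33333 kg.
Total product = 8.33333 × 460 / 100 = 38.3333 kg.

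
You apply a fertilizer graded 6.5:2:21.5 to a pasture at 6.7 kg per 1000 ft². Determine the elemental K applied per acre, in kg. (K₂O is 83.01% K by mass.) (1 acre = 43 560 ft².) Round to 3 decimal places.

52.087 kg K per acre

K₂O per 1000 ft² = 6.7 × 21.5% = 1.4405 kg.
Elemental K = 1.4405 × 0.8301 = 1.19576 kg per 1000 ft².
Convert to per acre: 1.19576 × 43.56 = 52.0873 kg.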